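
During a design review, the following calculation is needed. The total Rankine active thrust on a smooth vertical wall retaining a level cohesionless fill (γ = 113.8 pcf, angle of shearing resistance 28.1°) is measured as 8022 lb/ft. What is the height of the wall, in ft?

K_a = 0.3596. P_a = ½ K_a γ H² ⇒ H = √(2P_a/(K_a γ)).
H = √(2×8022/(0.3596×113.8)) = 19.80 ft.

19.8 ft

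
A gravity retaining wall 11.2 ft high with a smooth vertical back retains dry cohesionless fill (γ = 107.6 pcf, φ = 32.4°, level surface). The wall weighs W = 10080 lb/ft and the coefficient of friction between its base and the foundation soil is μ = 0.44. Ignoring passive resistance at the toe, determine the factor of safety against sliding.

2.17

K_a = tan²(45° − 32.4°/2) = 0.3022.
P_a = ½K_aγH² = 0.5×0.3022×107.6×11.2² = 2040 lb/ft, acting at H/3 = 3.733 ft above the base.
FS_sliding = μW / P_a = 0.44×10080 / 2040 = 2.174.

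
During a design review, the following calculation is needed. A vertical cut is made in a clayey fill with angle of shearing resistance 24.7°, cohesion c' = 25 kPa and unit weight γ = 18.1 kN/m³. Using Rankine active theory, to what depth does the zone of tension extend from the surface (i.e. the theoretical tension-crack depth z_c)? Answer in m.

4.31 m

K_a = tan²(45° − 24.7°/2) = 0.4106; √K_a = 0.6408.
The active pressure is zero where K_a γ z = 2c√K_a, so z_c = 2c/(γ√K_a) = 2×25/(18.1×0.6408) = 4.311 m.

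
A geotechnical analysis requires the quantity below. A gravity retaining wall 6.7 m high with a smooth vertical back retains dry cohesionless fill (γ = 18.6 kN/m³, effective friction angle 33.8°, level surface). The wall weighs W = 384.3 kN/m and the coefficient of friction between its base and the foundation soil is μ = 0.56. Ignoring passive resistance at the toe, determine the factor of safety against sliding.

1.81

K_a = tan²(45° − 33.8°/2) = 0.2851.
P_a = ½K_aγH² = 0.5×0.2851×18.6×6.7² = 119.0 kN/m, acting at H/3 = 2.233 m above the base.
FS_sliding = μW / P_a = 0.56×384.3 / 119.0 = 1.808.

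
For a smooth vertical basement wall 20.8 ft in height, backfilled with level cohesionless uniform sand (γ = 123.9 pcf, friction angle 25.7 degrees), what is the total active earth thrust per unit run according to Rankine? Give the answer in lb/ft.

10600 lb/ft

K_a = tan²(45° − φ/2) = 0.3950.
P_a = ½ K_a γ H² = 0.5 × 0.3950 × 123.9 × 20.8² = 10590 lb/ft.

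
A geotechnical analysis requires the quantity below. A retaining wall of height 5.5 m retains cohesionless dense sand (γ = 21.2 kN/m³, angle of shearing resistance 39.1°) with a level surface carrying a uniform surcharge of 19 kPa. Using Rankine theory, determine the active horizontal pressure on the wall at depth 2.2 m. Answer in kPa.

K_a = (1 − sin φ)/(1 + sin φ) = 0.2265.
σ_v = γz + q = 21.2 × 2.2 + 19 = 65.64 kPa.
σ_h = K_a σ_v = 0.2265 × 65.64 = 14.87 kPa.

14.9 kPa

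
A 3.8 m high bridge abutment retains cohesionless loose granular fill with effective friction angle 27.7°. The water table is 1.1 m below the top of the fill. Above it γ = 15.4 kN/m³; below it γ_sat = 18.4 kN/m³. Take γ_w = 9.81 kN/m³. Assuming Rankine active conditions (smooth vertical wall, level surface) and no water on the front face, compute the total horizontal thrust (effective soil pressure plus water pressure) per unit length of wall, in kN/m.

K_a = tan²(45° − φ/2) = 0.3653.
γ' = 18.4 − 9.81 = 8.590 kN/m³. Depth below WT = 2.7 m.
σ'_h at WT = K_a γ d_w = 6.189 kPa; at base = 6.189 + K_a γ' × 2.7 = 14.66 kPa.
P₁ (0–1.1 m) = ½×6.189×1.1 = 3.404. P₂ (1.1–3.8 m) = ½(6.189+14.66)×2.7 = 28.15.
P_w = ½ γ_w h₂² = 0.5×9.81×2.7² = 35.76. Total = 3.404+28.15+35.76 = 67.31 kN/m.

67.3 kN/m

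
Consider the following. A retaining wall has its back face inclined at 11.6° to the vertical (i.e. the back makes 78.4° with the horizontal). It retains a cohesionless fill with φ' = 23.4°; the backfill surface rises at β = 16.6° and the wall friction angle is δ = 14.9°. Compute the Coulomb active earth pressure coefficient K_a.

K_a = sin²(α+φ) / [sin²α · sin(α−δ) · (1 + √{sin(φ+δ)sin(φ−β) / (sin(α−δ)sin(α+β))})²].
With α = 78.4°, φ = 23.4°, δ = 14.9°, β = 16.6°: K_a = 0.6737.

0.674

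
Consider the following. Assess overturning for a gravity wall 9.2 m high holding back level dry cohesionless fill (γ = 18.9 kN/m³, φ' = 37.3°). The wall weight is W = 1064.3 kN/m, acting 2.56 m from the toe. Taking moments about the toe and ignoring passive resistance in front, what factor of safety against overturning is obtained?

4.53

K_a = tan²(45° − 37.3°/2) = 0.2453.
P_a = ½K_aγH² = 0.5×0.2453×18.9×9.2² = 196.2 kN/m, acting at H/3 = 3.067 m above the base.
Overturning moment M_o = P_a × H/3 = 196.2 × 3.067 = 601.8.
Resisting moment M_r = W × 2.56 = 1064.3 × 2.56 = 2725.
FS_overturning = M_r/M_o = 2725/601.8 = 4.528.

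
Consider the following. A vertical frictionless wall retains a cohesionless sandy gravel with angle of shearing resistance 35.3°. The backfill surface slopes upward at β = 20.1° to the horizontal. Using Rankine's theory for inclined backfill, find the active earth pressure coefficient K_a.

K_a = cos β · (cos β − √(cos²β − cos²φ)) / (cos β + √(cos²β − cos²φ)).
cos β = 0.9391, cos φ = 0.8161, √(cos²β − cos²φ) = 0.4646.
K_a = 0.9391 × (0.9391 − 0.4646)/(0.9391 + 0.4646) = 0.3175.

0.317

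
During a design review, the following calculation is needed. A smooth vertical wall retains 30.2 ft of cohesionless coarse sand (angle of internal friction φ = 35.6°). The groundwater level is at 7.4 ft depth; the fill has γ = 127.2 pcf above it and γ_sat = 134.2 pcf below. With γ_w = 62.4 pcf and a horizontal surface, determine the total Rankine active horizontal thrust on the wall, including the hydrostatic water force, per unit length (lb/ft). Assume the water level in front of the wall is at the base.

27700 lb/ft

K_a = tan²(45° − φ/2) = 0.2641.
γ' = 134.2 − 62.4 = 71.80 pcf. Depth below WT = 22.8 ft.
σ'_h at WT = K_a γ d_w = 248.6 psf; at base = 248.6 + K_a γ' × 22.8 = 681.0 psf.
P₁ (0–7.4 ft) = ½×248.6×7.4 = 919.9. P₂ (7.4–30.2 ft) = ½(248.6+681.0)×22.8 = 10600.
P_w = ½ γ_w h₂² = 0.5×62.4×22.8² = 16220. Total = 919.9+10600+16220 = 27740 lb/ft.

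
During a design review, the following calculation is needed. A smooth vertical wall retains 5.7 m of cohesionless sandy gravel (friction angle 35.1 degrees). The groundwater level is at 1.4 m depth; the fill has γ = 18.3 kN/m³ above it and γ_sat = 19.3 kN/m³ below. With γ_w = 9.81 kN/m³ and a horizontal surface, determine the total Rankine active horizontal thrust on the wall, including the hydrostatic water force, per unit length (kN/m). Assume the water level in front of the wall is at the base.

149 kN/m

K_a = tan²(45° − φ/2) = 0.2698.
γ' = 19.3 − 9.81 = 9.490 kN/m³. Depth below WT = 4.3 m.
σ'_h at WT = K_a γ d_w = 6.913 kPa; at base = 6.913 + K_a γ' × 4.3 = 17.92 kPa.
P₁ (0–1.4 m) = ½×6.913×1.4 = 4.839. P₂ (1.4–5.7 m) = ½(6.913+17.92)×4.3 = 53.40.
P_w = ½ γ_w h₂² = 0.5×9.81×4.3² = 90.69. Total = 4.839+53.40+90.69 = 148.9 kN/m.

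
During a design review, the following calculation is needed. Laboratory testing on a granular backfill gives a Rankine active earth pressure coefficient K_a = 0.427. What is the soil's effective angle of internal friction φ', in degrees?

K_a = tan²(45° − φ/2) ⇒ 45° − φ/2 = arctan(√0.427) = 33.16°.
φ = 2(45° − 33.16°) = 23.67°.

23.7°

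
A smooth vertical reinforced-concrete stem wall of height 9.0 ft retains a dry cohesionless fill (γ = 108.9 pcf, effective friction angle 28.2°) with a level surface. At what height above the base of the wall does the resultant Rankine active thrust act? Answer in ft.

K_a = 0.3582.
The pressure distribution is triangular, so the resultant acts at H/3 above the base = 9.0/3 = 3.000 ft.

3.00 ft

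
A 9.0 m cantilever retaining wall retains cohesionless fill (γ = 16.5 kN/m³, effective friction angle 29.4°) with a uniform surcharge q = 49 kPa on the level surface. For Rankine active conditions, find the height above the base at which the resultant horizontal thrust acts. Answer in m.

K_a = 0.3415.
Triangular part P₁ = ½K_aγH² = 228.2 at H/3 = 3.000 m; rectangular part P₂ = K_a q H = 150.6 at H/2 = 4.500 m.
ȳ = (P₁·3.000 + P₂·4.500)/(P₁+P₂) = 3.596 m.

3.60 m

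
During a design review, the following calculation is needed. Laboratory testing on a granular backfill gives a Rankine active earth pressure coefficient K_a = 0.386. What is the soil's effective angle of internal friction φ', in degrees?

K_a = tan²(45° − φ/2) ⇒ 45° − φ/2 = arctan(√0.386) = 31.85°.
φ = 2(45° − 31.85°) = 26.30°.

26.3°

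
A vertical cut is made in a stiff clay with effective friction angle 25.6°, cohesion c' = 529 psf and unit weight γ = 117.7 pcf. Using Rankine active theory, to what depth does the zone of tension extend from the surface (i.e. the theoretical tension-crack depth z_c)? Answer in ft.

K_a = tan²(45° − 25.6°/2) = 0.3966; √K_a = 0.6297.
The active pressure is zero where K_a γ z = 2c√K_a, so z_c = 2c/(γ√K_a) = 2×529/(117.7×0.6297) = 14.27 ft.

14.3 ft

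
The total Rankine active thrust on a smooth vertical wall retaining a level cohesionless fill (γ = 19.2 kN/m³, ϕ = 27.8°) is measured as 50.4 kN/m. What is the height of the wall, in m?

3.80 m

K_a = 0.3639. P_a = ½ K_a γ H² ⇒ H = √(2P_a/(K_a γ)).
H = √(2×50.4/(0.3639×19.2)) = 3.798 m.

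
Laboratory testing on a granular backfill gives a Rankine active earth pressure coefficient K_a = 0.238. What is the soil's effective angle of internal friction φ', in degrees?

38.0°

K_a = tan²(45° − φ/2) ⇒ 45° − φ/2 = arctan(√0.238) = 26.01°.
φ = 2(45° − 26.01°) = 37.99°.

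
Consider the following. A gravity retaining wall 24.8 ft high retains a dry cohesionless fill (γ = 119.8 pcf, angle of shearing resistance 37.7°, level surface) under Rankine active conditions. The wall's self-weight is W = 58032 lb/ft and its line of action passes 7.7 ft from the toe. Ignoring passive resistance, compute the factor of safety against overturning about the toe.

6.09

K_a = tan²(45° − 37.7°/2) = 0.2411.
P_a = ½K_aγH² = 0.5×0.2411×119.8×24.8² = 8881 lb/ft, acting at H/3 = 8.267 ft above the base.
Overturning moment M_o = P_a × H/3 = 8881 × 8.267 = 73410.
Resisting moment M_r = W × 7.7 = 58032 × 7.7 = 446800.
FS_overturning = M_r/M_o = 446800/73410 = 6.087.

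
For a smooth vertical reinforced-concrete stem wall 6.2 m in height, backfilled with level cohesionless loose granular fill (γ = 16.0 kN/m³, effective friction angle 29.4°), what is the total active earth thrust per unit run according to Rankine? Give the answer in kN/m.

105 kN/m

K_a = tan²(45° − φ/2) = 0.3415.
P_a = ½ K_a γ H² = 0.5 × 0.3415 × 16.0 × 6.2² = 105.0 kN/m.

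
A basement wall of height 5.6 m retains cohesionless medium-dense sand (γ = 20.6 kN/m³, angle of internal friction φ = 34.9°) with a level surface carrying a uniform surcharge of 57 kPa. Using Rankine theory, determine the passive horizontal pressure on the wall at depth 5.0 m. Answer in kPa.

K_p = (1 + sin φ)/(1 − sin φ) = 3.674.
σ_v = γz + q = 20.6 × 5.0 + 57 = 160.0 kPa.
σ_h = K_p σ_v = 3.674 × 160.0 = 587.9 kPa.

588 kPa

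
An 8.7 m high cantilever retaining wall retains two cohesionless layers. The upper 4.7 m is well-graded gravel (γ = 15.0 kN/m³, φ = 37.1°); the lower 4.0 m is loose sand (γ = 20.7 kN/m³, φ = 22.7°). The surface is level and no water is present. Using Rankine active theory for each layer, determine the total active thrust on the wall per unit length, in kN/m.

K_a1 = tan²(45°−37.1°/2) = 0.2475; K_a2 = tan²(45°−22.7°/2) = 0.4431.
Layer 1: σ at base = K_a1 γ₁ h₁ = 17.45 kPa; P₁ = ½×17.45×4.7 = 41.00.
Layer 2: σ_v at top = γ₁h₁ = 70.50; σ_h top = K_a2×70.50 = 31.24; σ_h base = K_a2×(70.50+20.7×4.0) = 67.93.
P₂ = ½(31.24+67.93)×4.0 = 198.3. Total P_a = 41.00+198.3 = 239.3 kN/m.

239 kN/m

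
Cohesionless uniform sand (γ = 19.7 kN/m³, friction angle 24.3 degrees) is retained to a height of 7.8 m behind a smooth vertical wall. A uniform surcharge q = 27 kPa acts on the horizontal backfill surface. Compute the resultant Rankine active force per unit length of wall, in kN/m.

K_a = tan²(45° − φ/2) = 0.4169.
Soil triangle: ½ K_a γ H² = 0.5×0.4169×19.7×7.8² = 249.8 kN/m.
Surcharge rectangle: K_a q H = 0.4169×27×7.8 = 87.80 kN/m.
Total = 249.8 + 87.80 = 337.7 kN/m.

338 kN/m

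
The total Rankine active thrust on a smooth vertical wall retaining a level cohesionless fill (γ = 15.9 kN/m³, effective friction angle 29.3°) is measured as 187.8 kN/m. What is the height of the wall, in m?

8.30 m

K_a = 0.3428. P_a = ½ K_a γ H² ⇒ H = √(2P_a/(K_a γ)).
H = √(2×187.8/(0.3428×15.9)) = 8.301 m.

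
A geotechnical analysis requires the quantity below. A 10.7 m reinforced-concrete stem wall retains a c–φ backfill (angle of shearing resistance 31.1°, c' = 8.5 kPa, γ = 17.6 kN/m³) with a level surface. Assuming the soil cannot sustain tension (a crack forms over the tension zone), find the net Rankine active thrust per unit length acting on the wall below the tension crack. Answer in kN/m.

227 kN/m

K_a = 0.3188; √K_a = 0.5646.
Tension-crack depth z_c = 2c/(γ√K_a) = 2×8.5/(17.6×0.5646) = 1.711 m.
σ_a at base = K_a γ H − 2c√K_a = 0.3188×17.6×10.7 − 2×8.5×0.5646 = 50.44 kPa.
P_a = ½ × 50.44 × (H − z_c) = 0.5×50.44×8.989 = 226.7 kN/m.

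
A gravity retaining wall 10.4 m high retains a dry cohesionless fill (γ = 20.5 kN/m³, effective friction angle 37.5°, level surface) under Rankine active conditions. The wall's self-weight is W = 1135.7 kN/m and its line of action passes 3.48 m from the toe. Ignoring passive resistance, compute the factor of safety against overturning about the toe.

K_a = tan²(45° − 37.5°/2) = 0.2432.
P_a = ½K_aγH² = 0.5×0.2432×20.5×10.4² = 269.6 kN/m, acting at H/3 = 3.467 m above the base.
Overturning moment M_o = P_a × H/3 = 269.6 × 3.467 = 934.7.
Resisting moment M_r = W × 3.48 = 1135.7 × 3.48 = 3952.
FS_overturning = M_r/M_o = 3952/934.7 = 4.229.

4.23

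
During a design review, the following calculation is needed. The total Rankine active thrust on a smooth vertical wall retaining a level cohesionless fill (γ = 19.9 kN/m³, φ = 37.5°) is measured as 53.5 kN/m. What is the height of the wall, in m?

K_a = 0.2432. P_a = ½ K_a γ H² ⇒ H = √(2P_a/(K_a γ)).
H = √(2×53.5/(0.2432×19.9)) = 4.702 m.

4.70 m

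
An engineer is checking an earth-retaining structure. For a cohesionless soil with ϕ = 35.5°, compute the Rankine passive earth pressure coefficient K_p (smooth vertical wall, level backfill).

3.77

K_p = (1 + sin φ)/(1 − sin φ) = tan²(45° + 35.5°/2) = 3.770.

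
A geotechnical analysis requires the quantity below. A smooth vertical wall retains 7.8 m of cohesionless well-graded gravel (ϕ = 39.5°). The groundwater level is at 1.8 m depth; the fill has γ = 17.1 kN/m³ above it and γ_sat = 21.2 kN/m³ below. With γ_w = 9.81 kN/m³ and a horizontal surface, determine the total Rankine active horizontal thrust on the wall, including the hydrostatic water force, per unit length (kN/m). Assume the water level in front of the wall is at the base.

K_a = tan²(45° − φ/2) = 0.2224.
γ' = 21.2 − 9.81 = 11.39 kN/m³. Depth below WT = 6.0 m.
σ'_h at WT = K_a γ d_w = 6.847 kPa; at base = 6.847 + K_a γ' × 6.0 = 22.05 kPa.
P₁ (0–1.8 m) = ½×6.847×1.8 = 6.162. P₂ (1.8–7.8 m) = ½(6.847+22.05)×6.0 = 86.68.
P_w = ½ γ_w h₂² = 0.5×9.81×6.0² = 176.6. Total = 6.162+86.68+176.6 = 269.4 kN/m.

269 kN/m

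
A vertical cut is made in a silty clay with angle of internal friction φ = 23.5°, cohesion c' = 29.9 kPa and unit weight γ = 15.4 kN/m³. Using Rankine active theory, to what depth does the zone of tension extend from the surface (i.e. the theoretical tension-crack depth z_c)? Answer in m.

5.92 m

K_a = tan²(45° − 23.5°/2) = 0.4298; √K_a = 0.6556.
The active pressure is zero where K_a γ z = 2c√K_a, so z_c = 2c/(γ√K_a) = 2×29.9/(15.4×0.6556) = 5.923 m.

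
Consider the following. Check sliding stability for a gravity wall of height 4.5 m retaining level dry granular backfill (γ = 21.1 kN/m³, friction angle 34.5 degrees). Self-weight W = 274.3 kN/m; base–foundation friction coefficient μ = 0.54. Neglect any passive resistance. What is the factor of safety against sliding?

2.50

K_a = tan²(45° − 34.5°/2) = 0.2768.
P_a = ½K_aγH² = 0.5×0.2768×21.1×4.5² = 59.14 kN/m, acting at H/3 = 1.500 m above the base.
FS_sliding = μW / P_a = 0.54×274.3 / 59.14 = 2.505.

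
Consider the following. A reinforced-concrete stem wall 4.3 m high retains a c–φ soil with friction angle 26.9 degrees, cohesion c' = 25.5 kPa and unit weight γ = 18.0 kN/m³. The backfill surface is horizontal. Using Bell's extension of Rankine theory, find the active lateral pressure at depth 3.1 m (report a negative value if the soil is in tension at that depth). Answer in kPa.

-10.3 kPa

K_a = (1 − sin φ)/(1 + sin φ) = 0.3770.
σ_a = K_a γ z − 2c√K_a = 0.3770×18.0×3.1 − 2×25.5×0.6140 = -10.28 kPa.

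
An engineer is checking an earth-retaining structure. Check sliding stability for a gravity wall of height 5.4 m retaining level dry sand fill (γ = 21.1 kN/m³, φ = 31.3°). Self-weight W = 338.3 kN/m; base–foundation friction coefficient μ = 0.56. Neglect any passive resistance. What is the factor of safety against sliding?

K_a = tan²(45° − 31.3°/2) = 0.3162.
P_a = ½K_aγH² = 0.5×0.3162×21.1×5.4² = 97.28 kN/m, acting at H/3 = 1.800 m above the base.
FS_sliding = μW / P_a = 0.56×338.3 / 97.28 = 1.948.

1.95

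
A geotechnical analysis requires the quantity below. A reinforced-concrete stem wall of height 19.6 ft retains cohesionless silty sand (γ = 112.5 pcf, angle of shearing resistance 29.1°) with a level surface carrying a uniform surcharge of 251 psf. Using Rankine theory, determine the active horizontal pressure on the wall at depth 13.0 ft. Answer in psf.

K_a = (1 − sin φ)/(1 + sin φ) = 0.3456.
σ_v = γz + q = 112.5 × 13.0 + 251 = 1714 psf.
σ_h = K_a σ_v = 0.3456 × 1714 = 592.2 psf.

592 psf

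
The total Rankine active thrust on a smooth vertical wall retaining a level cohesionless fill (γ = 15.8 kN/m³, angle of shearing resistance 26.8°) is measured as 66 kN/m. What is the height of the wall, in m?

4.70 m

K_a = 0.3785. P_a = ½ K_a γ H² ⇒ H = √(2P_a/(K_a γ)).
H = √(2×66/(0.3785×15.8)) = 4.698 m.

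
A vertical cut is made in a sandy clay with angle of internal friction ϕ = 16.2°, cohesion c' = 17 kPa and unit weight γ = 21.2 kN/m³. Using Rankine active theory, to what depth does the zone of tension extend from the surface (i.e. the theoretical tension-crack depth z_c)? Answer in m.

2.14 m

K_a = tan²(45° − 16.2°/2) = 0.5637; √K_a = 0.7508.
The active pressure is zero where K_a γ z = 2c√K_a, so z_c = 2c/(γ√K_a) = 2×17/(21.2×0.7508) = 2.136 m.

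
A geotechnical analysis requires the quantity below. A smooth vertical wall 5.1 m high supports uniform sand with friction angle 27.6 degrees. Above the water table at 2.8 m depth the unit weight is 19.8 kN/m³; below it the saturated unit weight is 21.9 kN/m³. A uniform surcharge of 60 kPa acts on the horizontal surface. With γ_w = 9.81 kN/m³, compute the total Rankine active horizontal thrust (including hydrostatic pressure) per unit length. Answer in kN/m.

225 kN/m

K_a = tan²(45° − φ/2) = 0.3668.
γ' = 21.9 − 9.81 = 12.09 kN/m³. h₂ = H − d_w = 2.3 m.
σ'_h: at surface K_a·q = 22.01; at WT K_a(q+γd_w) = 42.34; at base K_a(q+γd_w+γ'h₂) = 52.54 kPa.
P₁ = ½(22.01+42.34)×2.8 = 90.09; P₂ = ½(42.34+52.54)×2.3 = 109.1; P_w = ½γ_w h₂² = 25.95.
Total = 90.09+109.1+25.95 = 225.1 kN/m.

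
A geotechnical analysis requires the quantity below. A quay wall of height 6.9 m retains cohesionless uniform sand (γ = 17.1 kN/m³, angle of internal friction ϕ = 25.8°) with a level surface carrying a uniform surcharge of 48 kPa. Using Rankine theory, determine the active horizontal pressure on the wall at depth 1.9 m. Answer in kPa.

K_a = (1 − sin φ)/(1 + sin φ) = 0.3935.
σ_v = γz + q = 17.1 × 1.9 + 48 = 80.49 kPa.
σ_h = K_a σ_v = 0.3935 × 80.49 = 31.67 kPa.

31.7 kPa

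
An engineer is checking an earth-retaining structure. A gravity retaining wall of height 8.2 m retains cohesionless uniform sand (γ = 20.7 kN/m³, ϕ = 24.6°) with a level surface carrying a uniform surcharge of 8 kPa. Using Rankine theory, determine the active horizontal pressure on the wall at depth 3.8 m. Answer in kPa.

35.7 kPa

K_a = (1 − sin φ)/(1 + sin φ) = 0.4121.
σ_v = γz + q = 20.7 × 3.8 + 8 = 86.66 kPa.
σ_h = K_a σ_v = 0.4121 × 86.66 = 35.72 kPa.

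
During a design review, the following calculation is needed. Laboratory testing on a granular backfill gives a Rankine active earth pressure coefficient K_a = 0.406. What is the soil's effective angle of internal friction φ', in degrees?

K_a = tan²(45° − φ/2) ⇒ 45° − φ/2 = arctan(√0.406) = 32.50°.
φ = 2(45° − 32.50°) = 24.99°.

25.0°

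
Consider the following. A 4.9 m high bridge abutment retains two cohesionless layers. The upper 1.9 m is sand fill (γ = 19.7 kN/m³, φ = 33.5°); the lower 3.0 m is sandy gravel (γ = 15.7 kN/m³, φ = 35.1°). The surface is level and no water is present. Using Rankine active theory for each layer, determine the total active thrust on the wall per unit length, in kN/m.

59.6 kN/m

K_a1 = tan²(45°−33.5°/2) = 0.2887; K_a2 = tan²(45°−35.1°/2) = 0.2698.
Layer 1: σ at base = K_a1 γ₁ h₁ = 10.81 kPa; P₁ = ½×10.81×1.9 = 10.27.
Layer 2: σ_v at top = γ₁h₁ = 37.43; σ_h top = K_a2×37.43 = 10.10; σ_h base = K_a2×(37.43+15.7×3.0) = 22.81.
P₂ = ½(10.10+22.81)×3.0 = 49.36. Total P_a = 10.27+49.36 = 59.63 kN/m.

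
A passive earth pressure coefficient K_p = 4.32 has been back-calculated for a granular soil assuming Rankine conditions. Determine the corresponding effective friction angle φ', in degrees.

38.6°

K_p = (1+sin φ)/(1−sin φ) ⇒ sin φ = (K_p − 1)/(K_p + 1) = 0.6241.
φ = arcsin(0.6241) = 38.61°.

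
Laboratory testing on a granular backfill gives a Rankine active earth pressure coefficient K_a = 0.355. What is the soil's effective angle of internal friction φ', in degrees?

K_a = tan²(45° − φ/2) ⇒ 45° − φ/2 = arctan(√0.355) = 30.79°.
φ = 2(45° − 30.79°) = 28.43°.

28.4°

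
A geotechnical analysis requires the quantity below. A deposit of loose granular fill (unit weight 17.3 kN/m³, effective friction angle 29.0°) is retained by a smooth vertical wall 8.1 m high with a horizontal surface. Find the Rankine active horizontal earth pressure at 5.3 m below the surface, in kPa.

K_a = (1 − sin φ)/(1 + sin φ) = 0.3470.
σ_h = K_a γ z = 0.3470 × 17.3 × 5.3 = 31.81 kPa.

31.8 kPa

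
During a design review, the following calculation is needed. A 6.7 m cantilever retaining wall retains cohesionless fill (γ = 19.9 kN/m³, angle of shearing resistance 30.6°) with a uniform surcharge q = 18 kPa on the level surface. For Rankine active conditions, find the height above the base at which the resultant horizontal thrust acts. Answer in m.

K_a = 0.3253.
Triangular part P₁ = ½K_aγH² = 145.3 at H/3 = 2.233 m; rectangular part P₂ = K_a q H = 39.24 at H/2 = 3.350 m.
ȳ = (P₁·2.233 + P₂·3.350)/(P₁+P₂) = 2.471 m.

2.47 m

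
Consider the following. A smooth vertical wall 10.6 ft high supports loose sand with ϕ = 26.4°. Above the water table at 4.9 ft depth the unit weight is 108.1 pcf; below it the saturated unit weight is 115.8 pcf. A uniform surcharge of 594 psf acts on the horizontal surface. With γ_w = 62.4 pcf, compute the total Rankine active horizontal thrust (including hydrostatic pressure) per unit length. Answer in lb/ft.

K_a = tan²(45° − φ/2) = 0.3844.
γ' = 115.8 − 62.4 = 53.40 pcf. h₂ = H − d_w = 5.7 ft.
σ'_h: at surface K_a·q = 228.4; at WT K_a(q+γd_w) = 432.0; at base K_a(q+γd_w+γ'h₂) = 549.0 psf.
P₁ = ½(228.4+432.0)×4.9 = 1618; P₂ = ½(432.0+549.0)×5.7 = 2796; P_w = ½γ_w h₂² = 1014.
Total = 1618+2796+1014 = 5427 lb/ft.

5430 lb/ft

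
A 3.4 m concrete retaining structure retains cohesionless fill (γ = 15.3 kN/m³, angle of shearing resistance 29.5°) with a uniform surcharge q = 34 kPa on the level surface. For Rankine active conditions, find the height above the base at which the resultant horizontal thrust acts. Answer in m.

K_a = 0.3401.
Triangular part P₁ = ½K_aγH² = 30.08 at H/3 = 1.133 m; rectangular part P₂ = K_a q H = 39.32 at H/2 = 1.700 m.
ȳ = (P₁·1.133 + P₂·1.700)/(P₁+P₂) = 1.454 m.

1.45 m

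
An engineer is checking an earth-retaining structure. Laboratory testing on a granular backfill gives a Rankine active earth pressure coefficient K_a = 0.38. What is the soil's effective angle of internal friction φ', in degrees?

K_a = tan²(45° − φ/2) ⇒ 45° − φ/2 = arctan(√0.38) = 31.65°.
φ = 2(45° − 31.65°) = 26.70°.

26.7°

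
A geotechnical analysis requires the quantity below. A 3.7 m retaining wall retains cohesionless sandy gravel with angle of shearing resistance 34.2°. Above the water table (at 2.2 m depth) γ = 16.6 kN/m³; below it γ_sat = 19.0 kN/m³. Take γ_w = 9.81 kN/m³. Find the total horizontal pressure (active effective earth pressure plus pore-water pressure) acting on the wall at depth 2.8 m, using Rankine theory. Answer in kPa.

K_a = (1 − sin φ)/(1 + sin φ) = 0.2803.
γ' = 19.0 − 9.81 = 9.190 kN/m³.
Effective vertical stress at 2.8 m: σ'_v = 16.6×2.2 + 9.190×0.600 = 42.03 kPa.
σ'_h = K_a σ'_v = 0.2803 × 42.03 = 11.78 kPa; u = γ_w × 0.600 = 5.886 kPa.
Total σ_h = 11.78 + 5.886 = 17.67 kPa.

17.7 kPa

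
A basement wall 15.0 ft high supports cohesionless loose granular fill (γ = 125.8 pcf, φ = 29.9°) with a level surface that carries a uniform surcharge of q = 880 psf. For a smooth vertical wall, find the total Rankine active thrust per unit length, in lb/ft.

9150 lb/ft

K_a = tan²(45° − φ/2) = 0.3347.
Soil triangle: ½ K_a γ H² = 0.5×0.3347×125.8×15.0² = 4737 lb/ft.
Surcharge rectangle: K_a q H = 0.3347×880×15.0 = 4418 lb/ft.
Total = 4737 + 4418 = 9154 lb/ft.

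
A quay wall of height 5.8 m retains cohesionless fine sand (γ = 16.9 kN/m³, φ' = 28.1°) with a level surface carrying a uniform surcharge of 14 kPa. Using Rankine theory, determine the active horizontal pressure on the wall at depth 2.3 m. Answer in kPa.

K_a = (1 − sin φ)/(1 + sin φ) = 0.3596.
σ_v = γz + q = 16.9 × 2.3 + 14 = 52.87 kPa.
σ_h = K_a σ_v = 0.3596 × 52.87 = 19.01 kPa.

19.0 kPa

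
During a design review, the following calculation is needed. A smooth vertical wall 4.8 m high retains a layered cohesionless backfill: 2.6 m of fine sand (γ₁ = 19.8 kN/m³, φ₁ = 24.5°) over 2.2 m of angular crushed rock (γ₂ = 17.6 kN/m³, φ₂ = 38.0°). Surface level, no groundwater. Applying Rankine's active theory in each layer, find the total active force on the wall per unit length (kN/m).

64.8 kN/m

K_a1 = tan²(45°−24.5°/2) = 0.4137; K_a2 = tan²(45°−38.0°/2) = 0.2379.
Layer 1: σ at base = K_a1 γ₁ h₁ = 21.30 kPa; P₁ = ½×21.30×2.6 = 27.69.
Layer 2: σ_v at top = γ₁h₁ = 51.48; σ_h top = K_a2×51.48 = 12.25; σ_h base = K_a2×(51.48+17.6×2.2) = 21.46.
P₂ = ½(12.25+21.46)×2.2 = 37.07. Total P_a = 27.69+37.07 = 64.76 kN/m.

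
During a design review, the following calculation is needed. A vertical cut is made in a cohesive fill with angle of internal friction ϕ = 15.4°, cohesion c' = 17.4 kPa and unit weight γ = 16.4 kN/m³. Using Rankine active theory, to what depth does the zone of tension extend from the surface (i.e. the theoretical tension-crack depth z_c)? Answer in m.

2.79 m

K_a = tan²(45° − 15.4°/2) = 0.5803; √K_a = 0.7618.
The active pressure is zero where K_a γ z = 2c√K_a, so z_c = 2c/(γ√K_a) = 2×17.4/(16.4×0.7618) = 2.785 m.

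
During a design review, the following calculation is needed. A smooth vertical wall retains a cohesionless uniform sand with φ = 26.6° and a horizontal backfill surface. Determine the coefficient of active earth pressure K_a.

0.381

K_a = tan²(45° − φ/2) = tan²(31.70°) = 0.3814.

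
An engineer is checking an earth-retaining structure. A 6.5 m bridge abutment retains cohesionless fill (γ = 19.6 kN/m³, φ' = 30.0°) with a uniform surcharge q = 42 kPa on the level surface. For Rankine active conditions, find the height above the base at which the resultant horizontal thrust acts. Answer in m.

2.60 m

K_a = 0.3333.
Triangular part P₁ = ½K_aγH² = 138.0 at H/3 = 2.167 m; rectangular part P₂ = K_a q H = 91.00 at H/2 = 3.250 m.
ȳ = (P₁·2.167 + P₂·3.250)/(P₁+P₂) = 2.597 m.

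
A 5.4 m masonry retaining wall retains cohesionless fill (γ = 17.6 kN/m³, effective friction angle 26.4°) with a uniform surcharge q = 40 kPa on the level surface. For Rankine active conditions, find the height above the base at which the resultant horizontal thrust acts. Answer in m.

2.21 m

K_a = 0.3844.
Triangular part P₁ = ½K_aγH² = 98.65 at H/3 = 1.800 m; rectangular part P₂ = K_a q H = 83.04 at H/2 = 2.700 m.
ȳ = (P₁·1.800 + P₂·2.700)/(P₁+P₂) = 2.211 m.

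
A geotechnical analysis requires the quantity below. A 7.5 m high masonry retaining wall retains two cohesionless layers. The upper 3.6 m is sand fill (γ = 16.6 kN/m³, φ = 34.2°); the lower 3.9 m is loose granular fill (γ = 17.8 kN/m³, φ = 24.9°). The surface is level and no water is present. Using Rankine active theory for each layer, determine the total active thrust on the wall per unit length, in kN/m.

180 kN/m

K_a1 = tan²(45°−34.2°/2) = 0.2803; K_a2 = tan²(45°−24.9°/2) = 0.4074.
Layer 1: σ at base = K_a1 γ₁ h₁ = 16.75 kPa; P₁ = ½×16.75×3.6 = 30.16.
Layer 2: σ_v at top = γ₁h₁ = 59.76; σ_h top = K_a2×59.76 = 24.35; σ_h base = K_a2×(59.76+17.8×3.9) = 52.63.
P₂ = ½(24.35+52.63)×3.9 = 150.1. Total P_a = 30.16+150.1 = 180.3 kN/m.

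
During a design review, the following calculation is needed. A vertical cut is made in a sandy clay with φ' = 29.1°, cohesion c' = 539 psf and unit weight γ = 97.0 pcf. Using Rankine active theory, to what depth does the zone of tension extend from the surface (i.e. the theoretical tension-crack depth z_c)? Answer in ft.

K_a = tan²(45° − 29.1°/2) = 0.3456; √K_a = 0.5879.
The active pressure is zero where K_a γ z = 2c√K_a, so z_c = 2c/(γ√K_a) = 2×539/(97.0×0.5879) = 18.90 ft.

18.9 ft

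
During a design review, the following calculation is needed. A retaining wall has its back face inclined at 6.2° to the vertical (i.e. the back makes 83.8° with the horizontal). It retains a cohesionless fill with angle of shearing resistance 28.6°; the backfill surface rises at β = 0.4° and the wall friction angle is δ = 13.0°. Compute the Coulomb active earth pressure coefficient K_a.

0.368

K_a = sin²(α+φ) / [sin²α · sin(α−δ) · (1 + √{sin(φ+δ)sin(φ−β) / (sin(α−δ)sin(α+β))})²].
With α = 83.8°, φ = 28.6°, δ = 13.0°, β = 0.4°: K_a = 0.3678.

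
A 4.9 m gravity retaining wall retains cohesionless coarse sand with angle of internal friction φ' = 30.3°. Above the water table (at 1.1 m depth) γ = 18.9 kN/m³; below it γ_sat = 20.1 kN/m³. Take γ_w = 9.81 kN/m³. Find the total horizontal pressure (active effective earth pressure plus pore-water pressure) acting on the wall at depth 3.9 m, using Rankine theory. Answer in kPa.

K_a = (1 − sin φ)/(1 + sin φ) = 0.3293.
γ' = 20.1 − 9.81 = 10.29 kN/m³.
Effective vertical stress at 3.9 m: σ'_v = 18.9×1.1 + 10.29×2.80 = 49.60 kPa.
σ'_h = K_a σ'_v = 0.3293 × 49.60 = 16.33 kPa; u = γ_w × 2.80 = 27.47 kPa.
Total σ_h = 16.33 + 27.47 = 43.80 kPa.

43.8 kPa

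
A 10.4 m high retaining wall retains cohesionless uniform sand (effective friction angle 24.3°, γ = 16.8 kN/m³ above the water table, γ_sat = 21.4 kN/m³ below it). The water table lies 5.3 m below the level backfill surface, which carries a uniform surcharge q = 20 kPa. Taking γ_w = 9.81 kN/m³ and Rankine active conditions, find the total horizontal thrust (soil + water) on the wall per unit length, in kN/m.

K_a = tan²(45° − φ/2) = 0.4169.
γ' = 21.4 − 9.81 = 11.59 kN/m³. h₂ = H − d_w = 5.1 m.
σ'_h: at surface K_a·q = 8.338; at WT K_a(q+γd_w) = 45.46; at base K_a(q+γd_w+γ'h₂) = 70.10 kPa.
P₁ = ½(8.338+45.46)×5.3 = 142.6; P₂ = ½(45.46+70.10)×5.1 = 294.7; P_w = ½γ_w h₂² = 127.6.
Total = 142.6+294.7+127.6 = 564.8 kN/m.

565 kN/m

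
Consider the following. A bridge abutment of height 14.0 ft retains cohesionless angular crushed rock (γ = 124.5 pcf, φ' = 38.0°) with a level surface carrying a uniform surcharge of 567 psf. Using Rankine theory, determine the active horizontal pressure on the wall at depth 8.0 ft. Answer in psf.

K_a = (1 − sin φ)/(1 + sin φ) = 0.2379.
σ_v = γz + q = 124.5 × 8.0 + 567 = 1563 psf.
σ_h = K_a σ_v = 0.2379 × 1563 = 371.8 psf.

372 psf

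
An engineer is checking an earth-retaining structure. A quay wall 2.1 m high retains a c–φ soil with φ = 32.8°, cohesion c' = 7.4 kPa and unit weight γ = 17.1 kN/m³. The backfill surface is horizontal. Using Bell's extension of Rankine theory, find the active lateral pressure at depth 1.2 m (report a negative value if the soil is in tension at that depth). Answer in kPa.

K_a = (1 − sin φ)/(1 + sin φ) = 0.2973.
σ_a = K_a γ z − 2c√K_a = 0.2973×17.1×1.2 − 2×7.4×0.5452 = -1.969 kPa.

-1.97 kPa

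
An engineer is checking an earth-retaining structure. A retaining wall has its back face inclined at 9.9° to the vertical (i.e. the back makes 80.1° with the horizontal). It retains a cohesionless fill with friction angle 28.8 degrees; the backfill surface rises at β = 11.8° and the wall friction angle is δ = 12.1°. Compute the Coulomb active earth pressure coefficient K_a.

0.470

K_a = sin²(α+φ) / [sin²α · sin(α−δ) · (1 + √{sin(φ+δ)sin(φ−β) / (sin(α−δ)sin(α+β))})²].
With α = 80.1°, φ = 28.8°, δ = 12.1°, β = 11.8°: K_a = 0.4702.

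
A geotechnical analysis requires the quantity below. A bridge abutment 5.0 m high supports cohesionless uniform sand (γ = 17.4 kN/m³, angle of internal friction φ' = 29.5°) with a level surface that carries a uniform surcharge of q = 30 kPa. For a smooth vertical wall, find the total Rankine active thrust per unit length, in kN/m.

K_a = tan²(45° − φ/2) = 0.3401.
Soil triangle: ½ K_a γ H² = 0.5×0.3401×17.4×5.0² = 73.97 kN/m.
Surcharge rectangle: K_a q H = 0.3401×30×5.0 = 51.02 kN/m.
Total = 73.97 + 51.02 = 125.0 kN/m.

125 kN/m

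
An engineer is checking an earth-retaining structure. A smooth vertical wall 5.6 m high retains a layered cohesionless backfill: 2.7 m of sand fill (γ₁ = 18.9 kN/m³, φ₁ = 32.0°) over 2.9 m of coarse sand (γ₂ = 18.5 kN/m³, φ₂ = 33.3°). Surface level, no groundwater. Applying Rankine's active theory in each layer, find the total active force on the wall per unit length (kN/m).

86.9 kN/m

K_a1 = tan²(45°−32.0°/2) = 0.3073; K_a2 = tan²(45°−33.3°/2) = 0.2911.
Layer 1: σ at base = K_a1 γ₁ h₁ = 15.68 kPa; P₁ = ½×15.68×2.7 = 21.17.
Layer 2: σ_v at top = γ₁h₁ = 51.03; σ_h top = K_a2×51.03 = 14.86; σ_h base = K_a2×(51.03+18.5×2.9) = 30.48.
P₂ = ½(14.86+30.48)×2.9 = 65.73. Total P_a = 21.17+65.73 = 86.90 kN/m.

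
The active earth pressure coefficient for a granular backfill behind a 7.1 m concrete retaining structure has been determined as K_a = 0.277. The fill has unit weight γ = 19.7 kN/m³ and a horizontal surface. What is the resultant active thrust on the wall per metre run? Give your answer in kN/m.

138 kN/m

P = ½ K_a γ H² = 0.5 × 0.277 × 19.7 × 7.1² = 137.5 kN/m.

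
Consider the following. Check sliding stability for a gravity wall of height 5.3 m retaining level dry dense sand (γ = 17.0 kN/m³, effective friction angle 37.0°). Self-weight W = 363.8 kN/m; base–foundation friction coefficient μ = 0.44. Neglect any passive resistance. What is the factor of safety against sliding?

2.70

K_a = tan²(45° − 37.0°/2) = 0.2486.
P_a = ½K_aγH² = 0.5×0.2486×17.0×5.3² = 59.35 kN/m, acting at H/3 = 1.767 m above the base.
FS_sliding = μW / P_a = 0.44×363.8 / 59.35 = 2.697.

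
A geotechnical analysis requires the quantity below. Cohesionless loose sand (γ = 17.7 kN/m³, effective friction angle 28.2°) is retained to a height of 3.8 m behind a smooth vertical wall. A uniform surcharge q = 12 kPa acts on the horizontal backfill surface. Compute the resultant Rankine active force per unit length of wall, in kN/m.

K_a = tan²(45° − φ/2) = 0.3582.
Soil triangle: ½ K_a γ H² = 0.5×0.3582×17.7×3.8² = 45.77 kN/m.
Surcharge rectangle: K_a q H = 0.3582×12×3.8 = 16.33 kN/m.
Total = 45.77 + 16.33 = 62.11 kN/m.

62.1 kN/m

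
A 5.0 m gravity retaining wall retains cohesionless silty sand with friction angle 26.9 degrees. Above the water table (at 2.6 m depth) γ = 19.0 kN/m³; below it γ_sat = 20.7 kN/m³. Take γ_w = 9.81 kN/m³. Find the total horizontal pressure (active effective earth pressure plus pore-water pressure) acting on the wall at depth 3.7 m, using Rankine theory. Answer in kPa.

K_a = (1 − sin φ)/(1 + sin φ) = 0.3770.
γ' = 20.7 − 9.81 = 10.89 kN/m³.
Effective vertical stress at 3.7 m: σ'_v = 19.0×2.6 + 10.89×1.10 = 61.38 kPa.
σ'_h = K_a σ'_v = 0.3770 × 61.38 = 23.14 kPa; u = γ_w × 1.10 = 10.79 kPa.
Total σ_h = 23.14 + 10.79 = 33.93 kPa.

33.9 kPa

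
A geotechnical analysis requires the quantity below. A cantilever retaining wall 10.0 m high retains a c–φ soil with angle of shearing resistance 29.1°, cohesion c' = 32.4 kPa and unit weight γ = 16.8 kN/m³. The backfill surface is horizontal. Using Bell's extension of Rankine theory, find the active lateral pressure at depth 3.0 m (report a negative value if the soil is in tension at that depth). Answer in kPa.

K_a = (1 − sin φ)/(1 + sin φ) = 0.3456.
σ_a = K_a γ z − 2c√K_a = 0.3456×16.8×3.0 − 2×32.4×0.5879 = -20.68 kPa.

-20.7 kPa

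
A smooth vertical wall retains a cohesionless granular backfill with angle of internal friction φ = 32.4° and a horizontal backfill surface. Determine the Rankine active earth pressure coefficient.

0.302

K_a = (1 − sin φ)/(1 + sin φ) = (1 − sin 32.4°)/(1 + sin 32.4°) = 0.3022.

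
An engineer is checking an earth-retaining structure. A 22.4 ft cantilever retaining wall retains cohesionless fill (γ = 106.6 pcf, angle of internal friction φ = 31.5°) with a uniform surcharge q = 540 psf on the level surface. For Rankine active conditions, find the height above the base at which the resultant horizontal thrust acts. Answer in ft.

8.63 ft

K_a = 0.3136.
Triangular part P₁ = ½K_aγH² = 8388 at H/3 = 7.467 ft; rectangular part P₂ = K_a q H = 3794 at H/2 = 11.20 ft.
ȳ = (P₁·7.467 + P₂·11.20)/(P₁+P₂) = 8.629 ft.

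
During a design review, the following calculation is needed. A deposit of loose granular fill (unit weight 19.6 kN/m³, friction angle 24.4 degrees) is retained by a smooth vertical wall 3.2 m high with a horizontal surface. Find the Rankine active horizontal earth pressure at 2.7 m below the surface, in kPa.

K_a = (1 − sin φ)/(1 + sin φ) = 0.4153.
σ_h = K_a γ z = 0.4153 × 19.6 × 2.7 = 21.98 kPa.

22.0 kPa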